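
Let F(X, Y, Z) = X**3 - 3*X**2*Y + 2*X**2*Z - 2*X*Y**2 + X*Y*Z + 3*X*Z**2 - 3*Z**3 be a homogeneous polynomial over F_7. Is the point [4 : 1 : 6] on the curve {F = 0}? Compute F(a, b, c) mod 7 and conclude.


F(4,1,6) ≡ 1 (mod 7); P is NOT on the curve.

Evaluate F(4, 1, 6) term-by-term (mod 7).
  X**3 ↦ 1·64·1·1 = 64
  -3*X**2*Y ↦ -3·16·1·1 = -48
  2*X**2*Z ↦ 2·16·1·6 = 192
  -2*X*Y**2 ↦ -2·4·1·1 = -8
  X*Y*Z ↦ 1·4·1·6 = 24
  3*X*Z**2 ↦ 3·4·1·36 = 432
  -3*Z**3 ↦ -3·1·1·216 = -648
Sum: F(4, 1, 6) = (64) + (-48) + (192) + (-8) + (24) + (432) + (-648) = 8.
Reducing mod 7: 8 ≡ 1 (mod 7).
Since F(a, b, c) ≡ 1 ≠ 0 (mod 7), P does NOT lie on the curve.


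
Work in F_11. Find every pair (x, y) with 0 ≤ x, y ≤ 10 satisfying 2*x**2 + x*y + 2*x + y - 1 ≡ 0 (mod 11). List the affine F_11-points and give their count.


Affine F_11-points: {(0, 1), (1, 4), (2, 0), (3, 8), (4, 1), (5, 3), (6, 7), (7, 4), (8, 0), (9, 3)}; count = 10.

For each of the 121 pairs (x, y) ∈ F_11², evaluate f(x, y) mod 11. Record the zeros.
  x = 0: [0↦10, 1↦0, 2↦1, 3↦2, 4↦3, 5↦4, 6↦5, 7↦6, 8↦7, 9↦8, 10↦9]  zeros at y ∈ {1}
  x = 1: [0↦3, 1↦5, 2↦7, 3↦9, 4↦0, 5↦2, 6↦4, 7↦6, 8↦8, 9↦10, 10↦1]  zeros at y ∈ {4}
  x = 2: [0↦0, 1↦3, 2↦6, 3↦9, 4↦1, 5↦4, 6↦7, 7↦10, 8↦2, 9↦5, 10↦8]  zeros at y ∈ {0}
  x = 3: [0↦1, 1↦5, 2↦9, 3↦2, 4↦6, 5↦10, 6↦3, 7↦7, 8↦0, 9↦4, 10↦8]  zeros at y ∈ {8}
  x = 4: [0↦6, 1↦0, 2↦5, 3↦10, 4↦4, 5↦9, 6↦3, 7↦8, 8↦2, 9↦7, 10↦1]  zeros at y ∈ {1}
  x = 5: [0↦4, 1↦10, 2↦5, 3↦0, 4↦6, 5↦1, 6↦7, 7↦2, 8↦8, 9↦3, 10↦9]  zeros at y ∈ {3}
  x = 6: [0↦6, 1↦2, 2↦9, 3↦5, 4↦1, 5↦8, 6↦4, 7↦0, 8↦7, 9↦3, 10↦10]  zeros at y ∈ {7}
  x = 7: [0↦1, 1↦9, 2↦6, 3↦3, 4↦0, 5↦8, 6↦5, 7↦2, 8↦10, 9↦7, 10↦4]  zeros at y ∈ {4}
  x = 8: [0↦0, 1↦9, 2↦7, 3↦5, 4↦3, 5↦1, 6↦10, 7↦8, 8↦6, 9↦4, 10↦2]  zeros at y ∈ {0}
  x = 9: [0↦3, 1↦2, 2↦1, 3↦0, 4↦10, 5↦9, 6↦8, 7↦7, 8↦6, 9↦5, 10↦4]  zeros at y ∈ {3}
  x = 10: [0↦10, 1↦10, 2↦10, 3↦10, 4↦10, 5↦10, 6↦10, 7↦10, 8↦10, 9↦10, 10↦10]  zeros at y ∈ ∅
Collecting zeros: affine points = {(0, 1), (1, 4), (2, 0), (3, 8), (4, 1), (5, 3), (6, 7), (7, 4), (8, 0), (9, 3)}.
Total count |C(F_11)_aff| = 10.


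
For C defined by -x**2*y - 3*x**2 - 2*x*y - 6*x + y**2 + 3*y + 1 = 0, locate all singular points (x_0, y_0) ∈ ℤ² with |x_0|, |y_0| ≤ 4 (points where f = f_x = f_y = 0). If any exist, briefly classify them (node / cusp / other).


Singular points: {(-1, -2)}; classification: node.

Compute partial derivatives:
  f_x = -2*x*y - 6*x - 2*y - 6.
  f_y = -x**2 - 2*x + 2*y + 3.
Scan x_0 ∈ {−4, ..., 4}. For each x_0, f_y(x_0, y) is a polynomial in y; find its integer roots y ∈ {−4, ..., 4}, then test f_x and f at those candidates.
  x = -4: f_y(-4, y) = 2*y - 5; no integer root y with |y| ≤ 4.
  x = -3: f_y(-3, y) = 2*y; vanishes at y ∈ {0}. (-3, 0): f_x = 12 ≠ 0.
  x = -2: f_y(-2, y) = 2*y + 3; no integer root y with |y| ≤ 4.
  x = -1: f_y(-1, y) = 2*y + 4; vanishes at y ∈ {-2}. (-1, -2): f_x = 0, f = 0 — SINGULAR.
  x = 0: f_y(0, y) = 2*y + 3; no integer root y with |y| ≤ 4.
  x = 1: f_y(1, y) = 2*y; vanishes at y ∈ {0}. (1, 0): f_x = -12 ≠ 0.
  x = 2: f_y(2, y) = 2*y - 5; no integer root y with |y| ≤ 4.
  x = 3: f_y(3, y) = 2*y - 12; no integer root y with |y| ≤ 4.
  x = 4: f_y(4, y) = 2*y - 21; no integer root y with |y| ≤ 4.
Only singular point on the grid: (-1, -2).
Classify: substitute x = -1 + u, y = -2 + v and expand: f = -u**2*v - u**2 + v**2.
No constant or linear terms (consistent with a singular point). Quadratic part: -u**2 + v**2. Cubic part: -u**2*v.
The quadratic part v**2 - u**2 = (v − u)(v + u) splits into two distinct linear factors, so there are two distinct tangent lines y − -2 = ±(x − -1) — this is a node (ordinary double point).
Classification: node.


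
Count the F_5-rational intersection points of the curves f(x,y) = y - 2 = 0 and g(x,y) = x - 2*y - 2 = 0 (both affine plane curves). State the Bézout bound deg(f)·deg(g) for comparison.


Common zeros: {(1, 2)}; count = 1; Bézout bound = 1.

deg(f) = 1, deg(g) = 1, so Bézout bound = 1.
Scan x ∈ F_5. For each x, list the y ∈ F_5 with f(x, y) ≡ 0 and those with g(x, y) ≡ 0 (mod 5); the common zeros in that column are the intersection.
  x = 0: f ≡ 0 at y ∈ {2}; g ≡ 0 at y ∈ {4}; common: ∅.
  x = 1: f ≡ 0 at y ∈ {2}; g ≡ 0 at y ∈ {2}; common: {2}.
  x = 2: f ≡ 0 at y ∈ {2}; g ≡ 0 at y ∈ {0}; common: ∅.
  x = 3: f ≡ 0 at y ∈ {2}; g ≡ 0 at y ∈ {3}; common: ∅.
  x = 4: f ≡ 0 at y ∈ {2}; g ≡ 0 at y ∈ {1}; common: ∅.
Collecting: common zeros = {(1, 2)}, so the count is 1.
Comparison with the Bézout bound: 1 ≤ 1 = deg(f)·deg(g), as expected for curves with no common component (the bound is attained).


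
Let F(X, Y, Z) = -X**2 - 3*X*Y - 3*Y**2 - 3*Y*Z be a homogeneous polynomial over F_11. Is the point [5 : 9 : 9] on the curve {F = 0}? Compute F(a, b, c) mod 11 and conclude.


F(5,9,9) ≡ 3 (mod 11); P is NOT on the curve.

Evaluate F(5, 9, 9) term-by-term (mod 11).
  -X**2 ↦ -1·25·1·1 = -25
  -3*X*Y ↦ -3·5·9·1 = -135
  -3*Y**2 ↦ -3·1·81·1 = -243
  -3*Y*Z ↦ -3·1·9·9 = -243
Sum: F(5, 9, 9) = (-25) + (-135) + (-243) + (-243) = -646.
Reducing mod 11: -646 ≡ 3 (mod 11).
Since F(a, b, c) ≡ 3 ≠ 0 (mod 11), P does NOT lie on the curve.


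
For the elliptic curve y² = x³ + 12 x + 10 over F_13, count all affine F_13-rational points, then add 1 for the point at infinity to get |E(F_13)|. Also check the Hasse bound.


Affine points = {(0, 6), (0, 7), (1, 6), (1, 7), (2, 4), (2, 9), (5, 0), (6, 5), (6, 8), (10, 5), (10, 8), (11, 2), (11, 11), (12, 6), (12, 7)}; affine count = 15; |E(F_13)| = 16.

Discriminant check: Δ ∝ 4a³ + 27b² = 4·12³ + 27·10² = 4·1728 + 27·100 ≡ 5 (mod 13). Nonzero ⇒ E is nonsingular.
For each x ∈ F_13, compute rhs = x³ + 12·x + 10 mod 13, then count y ∈ F_13 with y² ≡ rhs.
  x = 0: rhs = 10, matching y values: 6, 7 (2 points).
  x = 1: rhs = 10, matching y values: 6, 7 (2 points).
  x = 2: rhs = 3, matching y values: 4, 9 (2 points).
  x = 3: rhs = 8, matching y values: none (0 points).
  x = 4: rhs = 5, matching y values: none (0 points).
  x = 5: rhs = 0, matching y values: 0 (1 points).
  x = 6: rhs = 12, matching y values: 5, 8 (2 points).
  x = 7: rhs = 8, matching y values: none (0 points).
  x = 8: rhs = 7, matching y values: none (0 points).
  x = 9: rhs = 2, matching y values: none (0 points).
  x = 10: rhs = 12, matching y values: 5, 8 (2 points).
  x = 11: rhs = 4, matching y values: 2, 11 (2 points).
  x = 12: rhs = 10, matching y values: 6, 7 (2 points).
Total affine count: 15.
Full point count |E(F_13)| = 15 + 1 = 16.
Hasse bound: |16 − (13+1)| = |2| = 2 ≤ 2√13 ≈ 7.2111 ✓.


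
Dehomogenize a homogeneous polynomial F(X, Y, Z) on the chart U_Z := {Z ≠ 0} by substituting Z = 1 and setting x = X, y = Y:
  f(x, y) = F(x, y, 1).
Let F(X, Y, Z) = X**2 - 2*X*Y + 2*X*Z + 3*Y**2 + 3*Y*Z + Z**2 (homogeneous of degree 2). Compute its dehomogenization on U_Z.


f(x, y) = x**2 - 2*x*y + 2*x + 3*y**2 + 3*y + 1

On U_Z we set Z = 1. Each monomial c·X^i·Y^j·Z^k in F becomes c·x^i·y^j·1^k = c·x^i·y^j.
Substituting Z = 1: F(X, Y, 1) = x**2 - 2*x*y + 2*x + 3*y**2 + 3*y + 1.
Note: deg(f) ≤ deg(F) = 2; strict inequality happens when F is divisible by Z (lost terms).


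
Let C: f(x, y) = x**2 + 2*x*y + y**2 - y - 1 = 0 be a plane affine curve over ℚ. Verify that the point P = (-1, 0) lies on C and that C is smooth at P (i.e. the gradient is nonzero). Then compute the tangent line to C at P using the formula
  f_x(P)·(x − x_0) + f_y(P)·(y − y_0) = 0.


Tangent line at P: -2*x - 3*y - 2 = 0.

Step 1: f(-1, 0) = 0, so P lies on C.
Step 2: partial derivatives
  f_x(x, y) = 2*x + 2*y, f_y(x, y) = 2*x + 2*y - 1.
  f_x(P) = -2, f_y(P) = -3 (gradient nonzero, so P is smooth).
Step 3: tangent line at P: -2·(x − -1) + -3·(y − 0) = 0.
Expanding: -2*x - 3*y - 2 = 0.


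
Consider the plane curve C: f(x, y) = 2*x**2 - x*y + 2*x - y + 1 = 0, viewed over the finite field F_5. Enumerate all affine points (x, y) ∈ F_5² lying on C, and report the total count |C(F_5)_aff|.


Affine F_5-points: {(0, 1), (1, 0), (2, 1), (3, 0)}; count = 4.

For each of the 25 pairs (x, y) ∈ F_5², evaluate f(x, y) mod 5. Record the zeros.
  x = 0: [0↦1, 1↦0, 2↦4, 3↦3, 4↦2]  zeros at y ∈ {1}
  x = 1: [0↦0, 1↦3, 2↦1, 3↦4, 4↦2]  zeros at y ∈ {0}
  x = 2: [0↦3, 1↦0, 2↦2, 3↦4, 4↦1]  zeros at y ∈ {1}
  x = 3: [0↦0, 1↦1, 2↦2, 3↦3, 4↦4]  zeros at y ∈ {0}
  x = 4: [0↦1, 1↦1, 2↦1, 3↦1, 4↦1]  zeros at y ∈ ∅
Collecting zeros: affine points = {(0, 1), (1, 0), (2, 1), (3, 0)}.
Total count |C(F_5)_aff| = 4.


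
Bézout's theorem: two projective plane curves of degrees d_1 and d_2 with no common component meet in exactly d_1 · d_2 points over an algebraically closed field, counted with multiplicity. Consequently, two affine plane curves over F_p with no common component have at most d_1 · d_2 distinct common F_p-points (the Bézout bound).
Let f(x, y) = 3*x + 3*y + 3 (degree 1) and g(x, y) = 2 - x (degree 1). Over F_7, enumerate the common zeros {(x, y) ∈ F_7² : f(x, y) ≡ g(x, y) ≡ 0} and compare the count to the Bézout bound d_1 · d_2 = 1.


Common zeros: {(2, 4)}; count = 1; Bézout bound = 1.

deg(f) = 1, deg(g) = 1, so Bézout bound = 1.
Scan x ∈ F_7. For each x, list the y ∈ F_7 with f(x, y) ≡ 0 and those with g(x, y) ≡ 0 (mod 7); the common zeros in that column are the intersection.
  x = 0: f ≡ 0 at y ∈ {6}; g ≡ 0 at y ∈ ∅; common: ∅.
  x = 1: f ≡ 0 at y ∈ {5}; g ≡ 0 at y ∈ ∅; common: ∅.
  x = 2: f ≡ 0 at y ∈ {4}; g ≡ 0 at y ∈ {0, 1, 2, 3, 4, 5, 6}; common: {4}.
  x = 3: f ≡ 0 at y ∈ {3}; g ≡ 0 at y ∈ ∅; common: ∅.
  x = 4: f ≡ 0 at y ∈ {2}; g ≡ 0 at y ∈ ∅; common: ∅.
  x = 5: f ≡ 0 at y ∈ {1}; g ≡ 0 at y ∈ ∅; common: ∅.
  x = 6: f ≡ 0 at y ∈ {0}; g ≡ 0 at y ∈ ∅; common: ∅.
Collecting: common zeros = {(2, 4)}, so the count is 1.
Comparison with the Bézout bound: 1 ≤ 1 = deg(f)·deg(g), as expected for curves with no common component (the bound is attained).


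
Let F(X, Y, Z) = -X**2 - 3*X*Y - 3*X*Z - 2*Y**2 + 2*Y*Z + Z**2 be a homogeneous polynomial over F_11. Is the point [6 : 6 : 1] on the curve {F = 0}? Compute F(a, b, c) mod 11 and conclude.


F(6,6,1) ≡ 10 (mod 11); P is NOT on the curve.

Evaluate F(6, 6, 1) term-by-term (mod 11).
  -X**2 ↦ -1·36·1·1 = -36
  -3*X*Y ↦ -3·6·6·1 = -108
  -3*X*Z ↦ -3·6·1·1 = -18
  -2*Y**2 ↦ -2·1·36·1 = -72
  2*Y*Z ↦ 2·1·6·1 = 12
  Z**2 ↦ 1·1·1·1 = 1
Sum: F(6, 6, 1) = (-36) + (-108) + (-18) + (-72) + (12) + (1) = -221.
Reducing mod 11: -221 ≡ 10 (mod 11).
Since F(a, b, c) ≡ 10 ≠ 0 (mod 11), P does NOT lie on the curve.


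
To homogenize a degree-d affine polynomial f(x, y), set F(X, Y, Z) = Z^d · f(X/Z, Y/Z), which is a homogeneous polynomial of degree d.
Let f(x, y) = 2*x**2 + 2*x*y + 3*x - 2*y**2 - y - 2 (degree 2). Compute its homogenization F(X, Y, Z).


F(X, Y, Z) = 2*X**2 + 2*X*Y + 3*X*Z - 2*Y**2 - Y*Z - 2*Z**2

deg(f) = 2.
Substitute x = X/Z, y = Y/Z into f, then multiply by Z^2.
  monomial 2·x^2·y^0 ↦ 2·X^2·Y^0·Z^0.
  monomial 2·x^1·y^1 ↦ 2·X^1·Y^1·Z^0.
  monomial 3·x^1·y^0 ↦ 3·X^1·Y^0·Z^1.
  monomial -2·x^0·y^2 ↦ -2·X^0·Y^2·Z^0.
  monomial -1·x^0·y^1 ↦ -1·X^0·Y^1·Z^1.
  monomial -2·x^0·y^0 ↦ -2·X^0·Y^0·Z^2.
Collecting: F(X, Y, Z) = 2*X**2 + 2*X*Y + 3*X*Z - 2*Y**2 - Y*Z - 2*Z**2.


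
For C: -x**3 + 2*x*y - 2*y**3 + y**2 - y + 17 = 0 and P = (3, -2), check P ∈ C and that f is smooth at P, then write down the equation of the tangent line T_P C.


Tangent line at P: -31*x - 23*y + 47 = 0.

Step 1: f(3, -2) = 0, so P lies on C.
Step 2: partial derivatives
  f_x(x, y) = -3*x**2 + 2*y, f_y(x, y) = 2*x - 6*y**2 + 2*y - 1.
  f_x(P) = -31, f_y(P) = -23 (gradient nonzero, so P is smooth).
Step 3: tangent line at P: -31·(x − 3) + -23·(y − -2) = 0.
Expanding: -31*x - 23*y + 47 = 0.


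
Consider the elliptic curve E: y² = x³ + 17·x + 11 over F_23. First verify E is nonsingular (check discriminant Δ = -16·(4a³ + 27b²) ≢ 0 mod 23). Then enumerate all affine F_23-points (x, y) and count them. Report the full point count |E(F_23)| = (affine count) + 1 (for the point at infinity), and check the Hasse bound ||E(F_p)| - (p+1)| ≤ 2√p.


Affine points = {(1, 11), (1, 12), (7, 6), (7, 17), (10, 10), (10, 13), (14, 7), (14, 16), (16, 3), (16, 20), (18, 10), (18, 13), (20, 5), (20, 18), (22, 4), (22, 19)}; affine count = 16; |E(F_23)| = 17.

Discriminant check: Δ ∝ 4a³ + 27b² = 4·17³ + 27·11² = 4·4913 + 27·121 ≡ 11 (mod 23). Nonzero ⇒ E is nonsingular.
For each x ∈ F_23, compute rhs = x³ + 17·x + 11 mod 23, then count y ∈ F_23 with y² ≡ rhs.
  x = 0: rhs = 11, matching y values: none (0 points).
  x = 1: rhs = 6, matching y values: 11, 12 (2 points).
  x = 2: rhs = 7, matching y values: none (0 points).
  x = 3: rhs = 20, matching y values: none (0 points).
  x = 4: rhs = 5, matching y values: none (0 points).
  x = 5: rhs = 14, matching y values: none (0 points).
  x = 6: rhs = 7, matching y values: none (0 points).
  x = 7: rhs = 13, matching y values: 6, 17 (2 points).
  x = 8: rhs = 15, matching y values: none (0 points).
  x = 9: rhs = 19, matching y values: none (0 points).
  x = 10: rhs = 8, matching y values: 10, 13 (2 points).
  x = 11: rhs = 11, matching y values: none (0 points).
  x = 12: rhs = 11, matching y values: none (0 points).
  x = 13: rhs = 14, matching y values: none (0 points).
  x = 14: rhs = 3, matching y values: 7, 16 (2 points).
  x = 15: rhs = 7, matching y values: none (0 points).
  x = 16: rhs = 9, matching y values: 3, 20 (2 points).
  x = 17: rhs = 15, matching y values: none (0 points).
  x = 18: rhs = 8, matching y values: 10, 13 (2 points).
  x = 19: rhs = 17, matching y values: none (0 points).
  x = 20: rhs = 2, matching y values: 5, 18 (2 points).
  x = 21: rhs = 15, matching y values: none (0 points).
  x = 22: rhs = 16, matching y values: 4, 19 (2 points).
Total affine count: 16.
Full point count |E(F_23)| = 16 + 1 = 17.
Hasse bound: |17 − (23+1)| = |-7| = 7 ≤ 2√23 ≈ 9.5917 ✓.


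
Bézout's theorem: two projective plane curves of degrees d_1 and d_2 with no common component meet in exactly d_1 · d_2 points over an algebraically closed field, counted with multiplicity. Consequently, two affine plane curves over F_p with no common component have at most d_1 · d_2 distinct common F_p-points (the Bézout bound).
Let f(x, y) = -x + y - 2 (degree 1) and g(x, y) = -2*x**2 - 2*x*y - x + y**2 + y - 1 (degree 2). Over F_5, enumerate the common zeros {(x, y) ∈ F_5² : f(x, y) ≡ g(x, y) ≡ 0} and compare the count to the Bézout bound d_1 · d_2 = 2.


Common zeros: {(0, 2)}; count = 1; Bézout bound = 2.

deg(f) = 1, deg(g) = 2, so Bézout bound = 2.
Scan x ∈ F_5. For each x, list the y ∈ F_5 with f(x, y) ≡ 0 and those with g(x, y) ≡ 0 (mod 5); the common zeros in that column are the intersection.
  x = 0: f ≡ 0 at y ∈ {2}; g ≡ 0 at y ∈ {2}; common: {2}.
  x = 1: f ≡ 0 at y ∈ {3}; g ≡ 0 at y ∈ ∅; common: ∅.
  x = 2: f ≡ 0 at y ∈ {4}; g ≡ 0 at y ∈ ∅; common: ∅.
  x = 3: f ≡ 0 at y ∈ {0}; g ≡ 0 at y ∈ ∅; common: ∅.
  x = 4: f ≡ 0 at y ∈ {1}; g ≡ 0 at y ∈ ∅; common: ∅.
Collecting: common zeros = {(0, 2)}, so the count is 1.
Comparison with the Bézout bound: 1 ≤ 2 = deg(f)·deg(g), as expected for curves with no common component (the affine F_5-count falls short of the bound because intersections may lie at infinity, over extension fields, or carry multiplicity).


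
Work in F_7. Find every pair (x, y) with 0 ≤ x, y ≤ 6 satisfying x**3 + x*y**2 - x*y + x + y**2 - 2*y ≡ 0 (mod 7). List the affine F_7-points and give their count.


Affine F_7-points: {(0, 0), (0, 2), (1, 6), (2, 2), (2, 4), (3, 5), (5, 2), (5, 5), (6, 5)}; count = 9.

For each of the 49 pairs (x, y) ∈ F_7², evaluate f(x, y) mod 7. Record the zeros.
  x = 0: [0↦0, 1↦6, 2↦0, 3↦3, 4↦1, 5↦1, 6↦3]  zeros at y ∈ {0, 2}
  x = 1: [0↦2, 1↦1, 2↦4, 3↦4, 4↦1, 5↦2, 6↦0]  zeros at y ∈ {6}
  x = 2: [0↦3, 1↦2, 2↦0, 3↦4, 4↦0, 5↦2, 6↦3]  zeros at y ∈ {2, 4}
  x = 3: [0↦2, 1↦1, 2↦1, 3↦2, 4↦4, 5↦0, 6↦4]  zeros at y ∈ {5}
  x = 4: [0↦5, 1↦4, 2↦6, 3↦4, 4↦5, 5↦2, 6↦2]  zeros at y ∈ ∅
  x = 5: [0↦4, 1↦3, 2↦0, 3↦2, 4↦2, 5↦0, 6↦3]  zeros at y ∈ {2, 5}
  x = 6: [0↦5, 1↦4, 2↦3, 3↦2, 4↦1, 5↦0, 6↦6]  zeros at y ∈ {5}
Collecting zeros: affine points = {(0, 0), (0, 2), (1, 6), (2, 2), (2, 4), (3, 5), (5, 2), (5, 5), (6, 5)}.
Total count |C(F_7)_aff| = 9.


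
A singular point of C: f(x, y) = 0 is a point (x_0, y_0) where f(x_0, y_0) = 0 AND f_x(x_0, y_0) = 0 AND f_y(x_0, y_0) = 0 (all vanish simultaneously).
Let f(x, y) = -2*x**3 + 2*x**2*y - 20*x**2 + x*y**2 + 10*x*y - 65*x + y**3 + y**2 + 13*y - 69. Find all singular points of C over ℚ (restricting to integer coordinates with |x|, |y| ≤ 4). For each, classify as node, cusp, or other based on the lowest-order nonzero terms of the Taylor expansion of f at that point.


Singular points: {(-3, 1)}; classification: cusp.

Compute partial derivatives:
  f_x = -6*x**2 + 4*x*y - 40*x + y**2 + 10*y - 65.
  f_y = 2*x**2 + 2*x*y + 10*x + 3*y**2 + 2*y + 13.
Scan x_0 ∈ {−4, ..., 4}. For each x_0, f_y(x_0, y) is a polynomial in y; find its integer roots y ∈ {−4, ..., 4}, then test f_x and f at those candidates.
  x = -4: f_y(-4, y) = 3*y**2 - 6*y + 5; no integer root y with |y| ≤ 4.
  x = -3: f_y(-3, y) = 3*y**2 - 4*y + 1; vanishes at y ∈ {1}. (-3, 1): f_x = 0, f = 0 — SINGULAR.
  x = -2: f_y(-2, y) = 3*y**2 - 2*y + 1; no integer root y with |y| ≤ 4.
  x = -1: f_y(-1, y) = 3*y**2 + 5; no integer root y with |y| ≤ 4.
  x = 0: f_y(0, y) = 3*y**2 + 2*y + 13; no integer root y with |y| ≤ 4.
  x = 1: f_y(1, y) = 3*y**2 + 4*y + 25; no integer root y with |y| ≤ 4.
  x = 2: f_y(2, y) = 3*y**2 + 6*y + 41; no integer root y with |y| ≤ 4.
  x = 3: f_y(3, y) = 3*y**2 + 8*y + 61; no integer root y with |y| ≤ 4.
  x = 4: f_y(4, y) = 3*y**2 + 10*y + 85; no integer root y with |y| ≤ 4.
Only singular point on the grid: (-3, 1).
Classify: substitute x = -3 + u, y = 1 + v and expand: f = -2*u**3 + 2*u**2*v + u*v**2 + v**3 + v**2.
No constant or linear terms (consistent with a singular point). Quadratic part: v**2. Cubic part: -2*u**3 + 2*u**2*v + u*v**2 + v**3.
The quadratic part v**2 is a perfect square, so there is a single (double) tangent line v = 0, i.e. y = 1. Restricting the cubic part to that line (v = 0) leaves -2*u**3 ≠ 0, so f is not divisible by v and the branch is v² ≈ 2*u**3 to lowest order — this is a cusp.
Classification: cusp.


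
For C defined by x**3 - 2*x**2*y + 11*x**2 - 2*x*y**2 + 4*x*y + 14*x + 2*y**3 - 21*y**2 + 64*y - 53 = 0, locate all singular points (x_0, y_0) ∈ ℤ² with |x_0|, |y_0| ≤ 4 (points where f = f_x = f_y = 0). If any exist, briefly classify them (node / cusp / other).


Singular points: {(-2, 3)}; classification: node.

Compute partial derivatives:
  f_x = 3*x**2 - 4*x*y + 22*x - 2*y**2 + 4*y + 14.
  f_y = -2*x**2 - 4*x*y + 4*x + 6*y**2 - 42*y + 64.
Scan x_0 ∈ {−4, ..., 4}. For each x_0, f_y(x_0, y) is a polynomial in y; find its integer roots y ∈ {−4, ..., 4}, then test f_x and f at those candidates.
  x = -4: f_y(-4, y) = 6*y**2 - 26*y + 16; no integer root y with |y| ≤ 4.
  x = -3: f_y(-3, y) = 6*y**2 - 30*y + 34; no integer root y with |y| ≤ 4.
  x = -2: f_y(-2, y) = 6*y**2 - 34*y + 48; vanishes at y ∈ {3}. (-2, 3): f_x = 0, f = 0 — SINGULAR.
  x = -1: f_y(-1, y) = 6*y**2 - 38*y + 58; no integer root y with |y| ≤ 4.
  x = 0: f_y(0, y) = 6*y**2 - 42*y + 64; no integer root y with |y| ≤ 4.
  x = 1: f_y(1, y) = 6*y**2 - 46*y + 66; no integer root y with |y| ≤ 4.
  x = 2: f_y(2, y) = 6*y**2 - 50*y + 64; no integer root y with |y| ≤ 4.
  x = 3: f_y(3, y) = 6*y**2 - 54*y + 58; no integer root y with |y| ≤ 4.
  x = 4: f_y(4, y) = 6*y**2 - 58*y + 48; no integer root y with |y| ≤ 4.
Only singular point on the grid: (-2, 3).
Classify: substitute x = -2 + u, y = 3 + v and expand: f = u**3 - 2*u**2*v - u**2 - 2*u*v**2 + 2*v**3 + v**2.
No constant or linear terms (consistent with a singular point). Quadratic part: -u**2 + v**2. Cubic part: u**3 - 2*u**2*v - 2*u*v**2 + 2*v**3.
The quadratic part v**2 - u**2 = (v − u)(v + u) splits into two distinct linear factors, so there are two distinct tangent lines y − 3 = ±(x − -2) — this is a node (ordinary double point).
Classification: node.


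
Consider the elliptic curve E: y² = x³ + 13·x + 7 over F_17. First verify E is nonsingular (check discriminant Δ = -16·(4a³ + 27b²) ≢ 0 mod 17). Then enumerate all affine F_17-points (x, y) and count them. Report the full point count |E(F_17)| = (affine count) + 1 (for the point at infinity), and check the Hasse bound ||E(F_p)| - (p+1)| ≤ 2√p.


Affine points = {(1, 2), (1, 15), (4, 2), (4, 15), (7, 4), (7, 13), (10, 7), (10, 10), (11, 6), (11, 11), (12, 2), (12, 15), (14, 3), (14, 14)}; affine count = 14; |E(F_17)| = 15.

Discriminant check: Δ ∝ 4a³ + 27b² = 4·13³ + 27·7² = 4·2197 + 27·49 ≡ 13 (mod 17). Nonzero ⇒ E is nonsingular.
For each x ∈ F_17, compute rhs = x³ + 13·x + 7 mod 17, then count y ∈ F_17 with y² ≡ rhs.
  x = 0: rhs = 7, matching y values: none (0 points).
  x = 1: rhs = 4, matching y values: 2, 15 (2 points).
  x = 2: rhs = 7, matching y values: none (0 points).
  x = 3: rhs = 5, matching y values: none (0 points).
  x = 4: rhs = 4, matching y values: 2, 15 (2 points).
  x = 5: rhs = 10, matching y values: none (0 points).
  x = 6: rhs = 12, matching y values: none (0 points).
  x = 7: rhs = 16, matching y values: 4, 13 (2 points).
  x = 8: rhs = 11, matching y values: none (0 points).
  x = 9: rhs = 3, matching y values: none (0 points).
  x = 10: rhs = 15, matching y values: 7, 10 (2 points).
  x = 11: rhs = 2, matching y values: 6, 11 (2 points).
  x = 12: rhs = 4, matching y values: 2, 15 (2 points).
  x = 13: rhs = 10, matching y values: none (0 points).
  x = 14: rhs = 9, matching y values: 3, 14 (2 points).
  x = 15: rhs = 7, matching y values: none (0 points).
  x = 16: rhs = 10, matching y values: none (0 points).
Total affine count: 14.
Full point count |E(F_17)| = 14 + 1 = 15.
Hasse bound: |15 − (17+1)| = |-3| = 3 ≤ 2√17 ≈ 8.2462 ✓.


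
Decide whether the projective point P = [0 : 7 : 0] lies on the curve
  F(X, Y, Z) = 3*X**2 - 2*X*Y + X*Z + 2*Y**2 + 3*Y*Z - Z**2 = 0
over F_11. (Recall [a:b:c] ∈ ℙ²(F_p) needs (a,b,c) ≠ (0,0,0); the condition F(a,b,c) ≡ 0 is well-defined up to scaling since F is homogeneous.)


F(0,7,0) ≡ 10 (mod 11); P is NOT on the curve.

Evaluate F(0, 7, 0) term-by-term (mod 11).
  3*X**2 ↦ 3·0·1·1 = 0
  -2*X*Y ↦ -2·0·7·1 = 0
  X*Z ↦ 1·0·1·0 = 0
  2*Y**2 ↦ 2·1·49·1 = 98
  3*Y*Z ↦ 3·1·7·0 = 0
  -Z**2 ↦ -1·1·1·0 = 0
Sum: F(0, 7, 0) = (0) + (0) + (0) + (98) + (0) + (0) = 98.
Reducing mod 11: 98 ≡ 10 (mod 11).
Since F(a, b, c) ≡ 10 ≠ 0 (mod 11), P does NOT lie on the curve.


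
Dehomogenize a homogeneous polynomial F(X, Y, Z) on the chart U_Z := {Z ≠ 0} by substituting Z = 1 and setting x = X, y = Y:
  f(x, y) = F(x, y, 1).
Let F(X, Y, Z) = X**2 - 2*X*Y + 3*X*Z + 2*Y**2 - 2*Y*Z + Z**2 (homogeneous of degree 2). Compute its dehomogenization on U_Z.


f(x, y) = x**2 - 2*x*y + 3*x + 2*y**2 - 2*y + 1

On U_Z we set Z = 1. Each monomial c·X^i·Y^j·Z^k in F becomes c·x^i·y^j·1^k = c·x^i·y^j.
Substituting Z = 1: F(X, Y, 1) = x**2 - 2*x*y + 3*x + 2*y**2 - 2*y + 1.
Note: deg(f) ≤ deg(F) = 2; strict inequality happens when F is divisible by Z (lost terms).


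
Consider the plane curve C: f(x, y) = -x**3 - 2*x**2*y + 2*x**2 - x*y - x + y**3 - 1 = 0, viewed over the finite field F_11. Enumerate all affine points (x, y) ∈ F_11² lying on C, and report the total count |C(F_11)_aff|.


Affine F_11-points: {(0, 1), (2, 8), (3, 1), (3, 4), (3, 6), (4, 8), (5, 5), (7, 0), (8, 1), (9, 10)}; count = 10.

For each of the 121 pairs (x, y) ∈ F_11², evaluate f(x, y) mod 11. Record the zeros.
  x = 0: [0↦10, 1↦0, 2↦7, 3↦4, 4↦8, 5↦3, 6↦6, 7↦1, 8↦5, 9↦2, 10↦9]  zeros at y ∈ {1}
  x = 1: [0↦10, 1↦8, 2↦1, 3↦6, 4↦7, 5↦10, 6↦10, 7↦2, 8↦3, 9↦8, 10↦1]  zeros at y ∈ ∅
  x = 2: [0↦8, 1↦10, 2↦7, 3↦5, 4↦10, 5↦6, 6↦10, 7↦6, 8↦0, 9↦9, 10↦6]  zeros at y ∈ {8}
  x = 3: [0↦9, 1↦0, 2↦8, 3↦6, 4↦0, 5↦7, 6↦0, 7↦7, 8↦1, 9↦10, 10↦7]  zeros at y ∈ {1, 4, 6}
  x = 4: [0↦7, 1↦5, 2↦9, 3↦3, 4↦4, 5↦7, 6↦7, 7↦10, 8↦0, 9↦5, 10↦9]  zeros at y ∈ {8}
  x = 5: [0↦7, 1↦8, 2↦4, 3↦1, 4↦5, 5↦0, 6↦3, 7↦9, 8↦2, 9↦10, 10↦6]  zeros at y ∈ {5}
  x = 6: [0↦3, 1↦3, 2↦9, 3↦5, 4↦8, 5↦2, 6↦4, 7↦9, 8↦1, 9↦8, 10↦3]  zeros at y ∈ ∅
  x = 7: [0↦0, 1↦6, 2↦7, 3↦9, 4↦7, 5↦7, 6↦4, 7↦4, 8↦2, 9↦4, 10↦5]  zeros at y ∈ {0}
  x = 8: [0↦3, 1↦0, 2↦3, 3↦7, 4↦7, 5↦9, 6↦8, 7↦10, 8↦10, 9↦3, 10↦6]  zeros at y ∈ {1}
  x = 9: [0↦6, 1↦1, 2↦2, 3↦4, 4↦2, 5↦2, 6↦10, 7↦10, 8↦8, 9↦10, 10↦0]  zeros at y ∈ {10}
  x = 10: [0↦3, 1↦3, 2↦9, 3↦5, 4↦8, 5↦2, 6↦4, 7↦9, 8↦1, 9↦8, 10↦3]  zeros at y ∈ ∅
Collecting zeros: affine points = {(0, 1), (2, 8), (3, 1), (3, 4), (3, 6), (4, 8), (5, 5), (7, 0), (8, 1), (9, 10)}.
Total count |C(F_11)_aff| = 10.


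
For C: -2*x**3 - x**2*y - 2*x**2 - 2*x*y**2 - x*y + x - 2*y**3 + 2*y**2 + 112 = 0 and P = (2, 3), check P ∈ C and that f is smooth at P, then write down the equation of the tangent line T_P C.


Tangent line at P: -64*x - 72*y + 344 = 0.

Step 1: f(2, 3) = 0, so P lies on C.
Step 2: partial derivatives
  f_x(x, y) = -6*x**2 - 2*x*y - 4*x - 2*y**2 - y + 1, f_y(x, y) = -x**2 - 4*x*y - x - 6*y**2 + 4*y.
  f_x(P) = -64, f_y(P) = -72 (gradient nonzero, so P is smooth).
Step 3: tangent line at P: -64·(x − 2) + -72·(y − 3) = 0.
Expanding: -64*x - 72*y + 344 = 0.


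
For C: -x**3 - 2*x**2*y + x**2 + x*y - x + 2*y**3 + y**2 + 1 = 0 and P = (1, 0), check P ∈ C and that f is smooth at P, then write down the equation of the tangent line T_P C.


Tangent line at P: -2*x - y + 2 = 0.

Step 1: f(1, 0) = 0, so P lies on C.
Step 2: partial derivatives
  f_x(x, y) = -3*x**2 - 4*x*y + 2*x + y - 1, f_y(x, y) = -2*x**2 + x + 6*y**2 + 2*y.
  f_x(P) = -2, f_y(P) = -1 (gradient nonzero, so P is smooth).
Step 3: tangent line at P: -2·(x − 1) + -1·(y − 0) = 0.
Expanding: -2*x - y + 2 = 0.


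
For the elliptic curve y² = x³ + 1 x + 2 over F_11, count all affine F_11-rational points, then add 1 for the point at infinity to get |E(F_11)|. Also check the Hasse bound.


Affine points = {(1, 2), (1, 9), (2, 1), (2, 10), (4, 2), (4, 9), (5, 0), (6, 2), (6, 9), (7, 0), (8, 4), (8, 7), (9, 5), (9, 6), (10, 0)}; affine count = 15; |E(F_11)| = 16.

Discriminant check: Δ ∝ 4a³ + 27b² = 4·1³ + 27·2² = 4·1 + 27·4 ≡ 2 (mod 11). Nonzero ⇒ E is nonsingular.
For each x ∈ F_11, compute rhs = x³ + 1·x + 2 mod 11, then count y ∈ F_11 with y² ≡ rhs.
  x = 0: rhs = 2, matching y values: none (0 points).
  x = 1: rhs = 4, matching y values: 2, 9 (2 points).
  x = 2: rhs = 1, matching y values: 1, 10 (2 points).
  x = 3: rhs = 10, matching y values: none (0 points).
  x = 4: rhs = 4, matching y values: 2, 9 (2 points).
  x = 5: rhs = 0, matching y values: 0 (1 points).
  x = 6: rhs = 4, matching y values: 2, 9 (2 points).
  x = 7: rhs = 0, matching y values: 0 (1 points).
  x = 8: rhs = 5, matching y values: 4, 7 (2 points).
  x = 9: rhs = 3, matching y values: 5, 6 (2 points).
  x = 10: rhs = 0, matching y values: 0 (1 points).
Total affine count: 15.
Full point count |E(F_11)| = 15 + 1 = 16.
Hasse bound: |16 − (11+1)| = |4| = 4 ≤ 2√11 ≈ 6.6332 ✓.


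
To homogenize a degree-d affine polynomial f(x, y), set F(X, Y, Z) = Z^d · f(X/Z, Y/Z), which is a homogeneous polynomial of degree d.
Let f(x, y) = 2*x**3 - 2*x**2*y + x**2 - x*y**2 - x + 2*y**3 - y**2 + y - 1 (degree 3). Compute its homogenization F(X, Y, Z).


F(X, Y, Z) = 2*X**3 - 2*X**2*Y + X**2*Z - X*Y**2 - X*Z**2 + 2*Y**3 - Y**2*Z + Y*Z**2 - Z**3

deg(f) = 3.
Substitute x = X/Z, y = Y/Z into f, then multiply by Z^3.
  monomial 2·x^3·y^0 ↦ 2·X^3·Y^0·Z^0.
  monomial -2·x^2·y^1 ↦ -2·X^2·Y^1·Z^0.
  monomial 1·x^2·y^0 ↦ 1·X^2·Y^0·Z^1.
  monomial -1·x^1·y^2 ↦ -1·X^1·Y^2·Z^0.
  monomial -1·x^1·y^0 ↦ -1·X^1·Y^0·Z^2.
  monomial 2·x^0·y^3 ↦ 2·X^0·Y^3·Z^0.
  monomial -1·x^0·y^2 ↦ -1·X^0·Y^2·Z^1.
  monomial 1·x^0·y^1 ↦ 1·X^0·Y^1·Z^2.
  monomial -1·x^0·y^0 ↦ -1·X^0·Y^0·Z^3.
Collecting: F(X, Y, Z) = 2*X**3 - 2*X**2*Y + X**2*Z - X*Y**2 - X*Z**2 + 2*Y**3 - Y**2*Z + Y*Z**2 - Z**3.


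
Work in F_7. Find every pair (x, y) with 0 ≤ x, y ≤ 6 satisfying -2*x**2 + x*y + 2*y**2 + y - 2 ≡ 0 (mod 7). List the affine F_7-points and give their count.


Affine F_7-points: {(1, 1), (1, 5), (3, 1), (3, 4), (5, 5), (5, 6), (6, 3), (6, 4)}; count = 8.

For each of the 49 pairs (x, y) ∈ F_7², evaluate f(x, y) mod 7. Record the zeros.
  x = 0: [0↦5, 1↦1, 2↦1, 3↦5, 4↦6, 5↦4, 6↦6]  zeros at y ∈ ∅
  x = 1: [0↦3, 1↦0, 2↦1, 3↦6, 4↦1, 5↦0, 6↦3]  zeros at y ∈ {1, 5}
  x = 2: [0↦4, 1↦2, 2↦4, 3↦3, 4↦6, 5↦6, 6↦3]  zeros at y ∈ ∅
  x = 3: [0↦1, 1↦0, 2↦3, 3↦3, 4↦0, 5↦1, 6↦6]  zeros at y ∈ {1, 4}
  x = 4: [0↦1, 1↦1, 2↦5, 3↦6, 4↦4, 5↦6, 6↦5]  zeros at y ∈ ∅
  x = 5: [0↦4, 1↦5, 2↦3, 3↦5, 4↦4, 5↦0, 6↦0]  zeros at y ∈ {5, 6}
  x = 6: [0↦3, 1↦5, 2↦4, 3↦0, 4↦0, 5↦4, 6↦5]  zeros at y ∈ {3, 4}
Collecting zeros: affine points = {(1, 1), (1, 5), (3, 1), (3, 4), (5, 5), (5, 6), (6, 3), (6, 4)}.
Total count |C(F_7)_aff| = 8.


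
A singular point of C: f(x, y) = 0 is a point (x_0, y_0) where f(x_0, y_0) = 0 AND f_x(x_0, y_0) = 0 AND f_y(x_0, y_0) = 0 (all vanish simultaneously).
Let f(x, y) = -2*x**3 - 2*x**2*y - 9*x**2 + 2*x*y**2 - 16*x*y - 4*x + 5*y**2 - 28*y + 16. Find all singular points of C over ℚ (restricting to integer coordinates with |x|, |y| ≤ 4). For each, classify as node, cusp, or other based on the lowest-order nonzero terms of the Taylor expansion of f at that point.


Singular points: {(-2, 2)}; classification: node.

Compute partial derivatives:
  f_x = -6*x**2 - 4*x*y - 18*x + 2*y**2 - 16*y - 4.
  f_y = -2*x**2 + 4*x*y - 16*x + 10*y - 28.
Scan x_0 ∈ {−4, ..., 4}. For each x_0, f_y(x_0, y) is a polynomial in y; find its integer roots y ∈ {−4, ..., 4}, then test f_x and f at those candidates.
  x = -4: f_y(-4, y) = 4 - 6*y; no integer root y with |y| ≤ 4.
  x = -3: f_y(-3, y) = 2 - 2*y; vanishes at y ∈ {1}. (-3, 1): f_x = -6 ≠ 0.
  x = -2: f_y(-2, y) = 2*y - 4; vanishes at y ∈ {2}. (-2, 2): f_x = 0, f = 0 — SINGULAR.
  x = -1: f_y(-1, y) = 6*y - 14; no integer root y with |y| ≤ 4.
  x = 0: f_y(0, y) = 10*y - 28; no integer root y with |y| ≤ 4.
  x = 1: f_y(1, y) = 14*y - 46; no integer root y with |y| ≤ 4.
  x = 2: f_y(2, y) = 18*y - 68; no integer root y with |y| ≤ 4.
  x = 3: f_y(3, y) = 22*y - 94; no integer root y with |y| ≤ 4.
  x = 4: f_y(4, y) = 26*y - 124; no integer root y with |y| ≤ 4.
Only singular point on the grid: (-2, 2).
Classify: substitute x = -2 + u, y = 2 + v and expand: f = -2*u**3 - 2*u**2*v - u**2 + 2*u*v**2 + v**2.
No constant or linear terms (consistent with a singular point). Quadratic part: -u**2 + v**2. Cubic part: -2*u**3 - 2*u**2*v + 2*u*v**2.
The quadratic part v**2 - u**2 = (v − u)(v + u) splits into two distinct linear factors, so there are two distinct tangent lines y − 2 = ±(x − -2) — this is a node (ordinary double point).
Classification: node.


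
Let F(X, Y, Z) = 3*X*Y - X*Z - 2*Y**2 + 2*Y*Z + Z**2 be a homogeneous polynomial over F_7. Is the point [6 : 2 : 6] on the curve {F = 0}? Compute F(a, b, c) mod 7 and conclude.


F(6,2,6) ≡ 3 (mod 7); P is NOT on the curve.

Evaluate F(6, 2, 6) term-by-term (mod 7).
  3*X*Y ↦ 3·6·2·1 = 36
  -X*Z ↦ -1·6·1·6 = -36
  -2*Y**2 ↦ -2·1·4·1 = -8
  2*Y*Z ↦ 2·1·2·6 = 24
  Z**2 ↦ 1·1·1·36 = 36
Sum: F(6, 2, 6) = (36) + (-36) + (-8) + (24) + (36) = 52.
Reducing mod 7: 52 ≡ 3 (mod 7).
Since F(a, b, c) ≡ 3 ≠ 0 (mod 7), P does NOT lie on the curve.


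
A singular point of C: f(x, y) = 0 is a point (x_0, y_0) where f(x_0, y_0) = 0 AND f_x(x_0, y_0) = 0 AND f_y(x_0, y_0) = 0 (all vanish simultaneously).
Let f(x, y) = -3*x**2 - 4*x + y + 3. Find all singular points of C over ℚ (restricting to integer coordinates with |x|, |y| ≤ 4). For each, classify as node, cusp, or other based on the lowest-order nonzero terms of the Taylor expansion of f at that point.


No singular points in the scanned grid; C is smooth there.

Compute partial derivatives:
  f_x = -6*x - 4.
  f_y = 1.
f_y = 1 is a nonzero constant, so f_y never vanishes: no point (x, y) can satisfy f = f_x = f_y = 0. In particular no (x, y) ∈ {−4, ..., 4}² is singular; the curve is smooth.


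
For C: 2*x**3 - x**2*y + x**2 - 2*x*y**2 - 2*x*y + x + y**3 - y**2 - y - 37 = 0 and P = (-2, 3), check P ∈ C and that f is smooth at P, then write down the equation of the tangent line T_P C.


Tangent line at P: 9*x + 44*y - 114 = 0.

Step 1: f(-2, 3) = 0, so P lies on C.
Step 2: partial derivatives
  f_x(x, y) = 6*x**2 - 2*x*y + 2*x - 2*y**2 - 2*y + 1, f_y(x, y) = -x**2 - 4*x*y - 2*x + 3*y**2 - 2*y - 1.
  f_x(P) = 9, f_y(P) = 44 (gradient nonzero, so P is smooth).
Step 3: tangent line at P: 9·(x − -2) + 44·(y − 3) = 0.
Expanding: 9*x + 44*y - 114 = 0.


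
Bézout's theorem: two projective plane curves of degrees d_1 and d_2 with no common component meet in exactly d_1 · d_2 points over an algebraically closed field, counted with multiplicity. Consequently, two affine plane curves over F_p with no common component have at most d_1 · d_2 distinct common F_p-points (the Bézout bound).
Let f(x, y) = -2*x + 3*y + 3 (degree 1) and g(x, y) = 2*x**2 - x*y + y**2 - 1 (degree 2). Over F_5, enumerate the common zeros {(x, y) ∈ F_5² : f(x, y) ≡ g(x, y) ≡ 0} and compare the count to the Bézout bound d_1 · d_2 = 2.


Common zeros: {(0, 4), (3, 1)}; count = 2; Bézout bound = 2.

deg(f) = 1, deg(g) = 2, so Bézout bound = 2.
Scan x ∈ F_5. For each x, list the y ∈ F_5 with f(x, y) ≡ 0 and those with g(x, y) ≡ 0 (mod 5); the common zeros in that column are the intersection.
  x = 0: f ≡ 0 at y ∈ {4}; g ≡ 0 at y ∈ {1, 4}; common: {4}.
  x = 1: f ≡ 0 at y ∈ {3}; g ≡ 0 at y ∈ ∅; common: ∅.
  x = 2: f ≡ 0 at y ∈ {2}; g ≡ 0 at y ∈ {3, 4}; common: ∅.
  x = 3: f ≡ 0 at y ∈ {1}; g ≡ 0 at y ∈ {1, 2}; common: {1}.
  x = 4: f ≡ 0 at y ∈ {0}; g ≡ 0 at y ∈ ∅; common: ∅.
Collecting: common zeros = {(0, 4), (3, 1)}, so the count is 2.
Comparison with the Bézout bound: 2 ≤ 2 = deg(f)·deg(g), as expected for curves with no common component (the bound is attained).


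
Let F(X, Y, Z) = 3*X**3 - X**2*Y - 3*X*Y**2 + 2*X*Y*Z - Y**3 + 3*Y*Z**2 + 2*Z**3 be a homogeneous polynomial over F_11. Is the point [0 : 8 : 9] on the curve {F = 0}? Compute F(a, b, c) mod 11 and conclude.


F(0,8,9) ≡ 8 (mod 11); P is NOT on the curve.

Evaluate F(0, 8, 9) term-by-term (mod 11).
  3*X**3 ↦ 3·0·1·1 = 0
  -X**2*Y ↦ -1·0·8·1 = 0
  -3*X*Y**2 ↦ -3·0·64·1 = 0
  2*X*Y*Z ↦ 2·0·8·9 = 0
  -Y**3 ↦ -1·1·512·1 = -512
  3*Y*Z**2 ↦ 3·1·8·81 = 1944
  2*Z**3 ↦ 2·1·1·729 = 1458
Sum: F(0, 8, 9) = (0) + (0) + (0) + (0) + (-512) + (1944) + (1458) = 2890.
Reducing mod 11: 2890 ≡ 8 (mod 11).
Since F(a, b, c) ≡ 8 ≠ 0 (mod 11), P does NOT lie on the curve.


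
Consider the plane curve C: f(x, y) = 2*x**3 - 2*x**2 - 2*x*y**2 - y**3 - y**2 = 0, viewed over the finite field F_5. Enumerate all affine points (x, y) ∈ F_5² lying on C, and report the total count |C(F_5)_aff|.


Affine F_5-points: {(0, 0), (0, 4), (1, 0), (1, 2), (2, 2), (3, 2), (3, 4)}; count = 7.

For each of the 25 pairs (x, y) ∈ F_5², evaluate f(x, y) mod 5. Record the zeros.
  x = 0: [0↦0, 1↦3, 2↦3, 3↦4, 4↦0]  zeros at y ∈ {0, 4}
  x = 1: [0↦0, 1↦1, 2↦0, 3↦1, 4↦3]  zeros at y ∈ {0, 2}
  x = 2: [0↦3, 1↦2, 2↦0, 3↦1, 4↦4]  zeros at y ∈ {2}
  x = 3: [0↦1, 1↦3, 2↦0, 3↦1, 4↦0]  zeros at y ∈ {2, 4}
  x = 4: [0↦1, 1↦1, 2↦2, 3↦3, 4↦3]  zeros at y ∈ ∅
Collecting zeros: affine points = {(0, 0), (0, 4), (1, 0), (1, 2), (2, 2), (3, 2), (3, 4)}.
Total count |C(F_5)_aff| = 7.


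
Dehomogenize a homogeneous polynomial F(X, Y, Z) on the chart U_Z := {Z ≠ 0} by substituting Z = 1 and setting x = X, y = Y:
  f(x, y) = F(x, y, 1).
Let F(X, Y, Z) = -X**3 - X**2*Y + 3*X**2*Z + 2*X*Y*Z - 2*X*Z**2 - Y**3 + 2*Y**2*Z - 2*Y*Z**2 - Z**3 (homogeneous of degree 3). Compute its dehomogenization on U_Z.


f(x, y) = -x**3 - x**2*y + 3*x**2 + 2*x*y - 2*x - y**3 + 2*y**2 - 2*y - 1

On U_Z we set Z = 1. Each monomial c·X^i·Y^j·Z^k in F becomes c·x^i·y^j·1^k = c·x^i·y^j.
Substituting Z = 1: F(X, Y, 1) = -x**3 - x**2*y + 3*x**2 + 2*x*y - 2*x - y**3 + 2*y**2 - 2*y - 1.
Note: deg(f) ≤ deg(F) = 3; strict inequality happens when F is divisible by Z (lost terms).


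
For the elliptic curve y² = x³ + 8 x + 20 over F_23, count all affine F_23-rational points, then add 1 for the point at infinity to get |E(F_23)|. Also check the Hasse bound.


Affine points = {(1, 11), (1, 12), (3, 5), (3, 18), (4, 1), (4, 22), (5, 1), (5, 22), (6, 10), (6, 13), (9, 4), (9, 19), (11, 6), (11, 17), (12, 2), (12, 21), (14, 1), (14, 22), (16, 9), (16, 14), (17, 3), (17, 20), (18, 4), (18, 19), (19, 4), (19, 19)}; affine count = 26; |E(F_23)| = 27.

Discriminant check: Δ ∝ 4a³ + 27b² = 4·8³ + 27·20² = 4·512 + 27·400 ≡ 14 (mod 23). Nonzero ⇒ E is nonsingular.
For each x ∈ F_23, compute rhs = x³ + 8·x + 20 mod 23, then count y ∈ F_23 with y² ≡ rhs.
  x = 0: rhs = 20, matching y values: none (0 points).
  x = 1: rhs = 6, matching y values: 11, 12 (2 points).
  x = 2: rhs = 21, matching y values: none (0 points).
  x = 3: rhs = 2, matching y values: 5, 18 (2 points).
  x = 4: rhs = 1, matching y values: 1, 22 (2 points).
  x = 5: rhs = 1, matching y values: 1, 22 (2 points).
  x = 6: rhs = 8, matching y values: 10, 13 (2 points).
  x = 7: rhs = 5, matching y values: none (0 points).
  x = 8: rhs = 21, matching y values: none (0 points).
  x = 9: rhs = 16, matching y values: 4, 19 (2 points).
  x = 10: rhs = 19, matching y values: none (0 points).
  x = 11: rhs = 13, matching y values: 6, 17 (2 points).
  x = 12: rhs = 4, matching y values: 2, 21 (2 points).
  x = 13: rhs = 21, matching y values: none (0 points).
  x = 14: rhs = 1, matching y values: 1, 22 (2 points).
  x = 15: rhs = 19, matching y values: none (0 points).
  x = 16: rhs = 12, matching y values: 9, 14 (2 points).
  x = 17: rhs = 9, matching y values: 3, 20 (2 points).
  x = 18: rhs = 16, matching y values: 4, 19 (2 points).
  x = 19: rhs = 16, matching y values: 4, 19 (2 points).
  x = 20: rhs = 15, matching y values: none (0 points).
  x = 21: rhs = 19, matching y values: none (0 points).
  x = 22: rhs = 11, matching y values: none (0 points).
Total affine count: 26.
Full point count |E(F_23)| = 26 + 1 = 27.
Hasse bound: |27 − (23+1)| = |3| = 3 ≤ 2√23 ≈ 9.5917 ✓.


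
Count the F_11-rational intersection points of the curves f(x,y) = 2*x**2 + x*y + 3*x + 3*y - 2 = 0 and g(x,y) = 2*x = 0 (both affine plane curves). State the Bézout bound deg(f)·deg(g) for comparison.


Common zeros: {(0, 8)}; count = 1; Bézout bound = 2.

deg(f) = 2, deg(g) = 1, so Bézout bound = 2.
Scan x ∈ F_11. For each x, list the y ∈ F_11 with f(x, y) ≡ 0 and those with g(x, y) ≡ 0 (mod 11); the common zeros in that column are the intersection.
  x = 0: f ≡ 0 at y ∈ {8}; g ≡ 0 at y ∈ {0, 1, 2, 3, 4, 5, 6, 7, 8, 9, 10}; common: {8}.
  x = 1: f ≡ 0 at y ∈ {2}; g ≡ 0 at y ∈ ∅; common: ∅.
  x = 2: f ≡ 0 at y ∈ {2}; g ≡ 0 at y ∈ ∅; common: ∅.
  x = 3: f ≡ 0 at y ∈ {5}; g ≡ 0 at y ∈ ∅; common: ∅.
  x = 4: f ≡ 0 at y ∈ {5}; g ≡ 0 at y ∈ ∅; common: ∅.
  x = 5: f ≡ 0 at y ∈ {10}; g ≡ 0 at y ∈ ∅; common: ∅.
  x = 6: f ≡ 0 at y ∈ {0}; g ≡ 0 at y ∈ ∅; common: ∅.
  x = 7: f ≡ 0 at y ∈ {7}; g ≡ 0 at y ∈ ∅; common: ∅.
  x = 8: f ≡ 0 at y ∈ ∅; g ≡ 0 at y ∈ ∅; common: ∅.
  x = 9: f ≡ 0 at y ∈ {0}; g ≡ 0 at y ∈ ∅; common: ∅.
  x = 10: f ≡ 0 at y ∈ {7}; g ≡ 0 at y ∈ ∅; common: ∅.
Collecting: common zeros = {(0, 8)}, so the count is 1.
Comparison with the Bézout bound: 1 ≤ 2 = deg(f)·deg(g), as expected for curves with no common component (the affine F_11-count falls short of the bound because intersections may lie at infinity, over extension fields, or carry multiplicity).
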